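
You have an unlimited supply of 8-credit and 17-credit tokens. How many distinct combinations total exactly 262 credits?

Need nonnegative integers with 8j + 17k = 262.
gcd(8, 17) = 1, and 8·(-2) + 17·(1) = 1.
So (j₀, k₀) = (-524, 262); general j = -524 + 17t, k = 262 - 8t.
j ≥ 0 ⇒ t ≥ 31; k ≥ 0 ⇒ t ≤ 32. That's 2 values of t.

2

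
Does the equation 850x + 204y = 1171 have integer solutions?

no

gcd(850, 204) = 34.
34 does not divide 1171 (remainder 15), so no integer solutions.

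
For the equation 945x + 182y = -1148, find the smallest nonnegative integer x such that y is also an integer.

14

gcd(945, 182) = 7  (945 = 5·182 + 35, 182 = 5·35 + 7, 35 = 5·7).
7 divides -1148, so solutions exist.
Back-substituting, 945·(-5) + 182·(26) = 7.
Scale by -1148/7 = -164: (x₀, y₀) = (820, -4264).
General solution: x = 820 + 26t, y = -4264 - 135t for integer t.
x ≥ 0: smallest is 820 mod 26 = 14 (at t = -31), with y = -79.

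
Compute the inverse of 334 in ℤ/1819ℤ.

gcd(1819, 334) = 1  (1819 = 5*334 + 149, 334 = 2*149 + 36, 149 = 4*36 + 5, 36 = 7*5 + 1, 5 = 5*1).
Back-substituting, 334*(354) + 1819*(-65) = 1.
So 334*354 ≡ 1 (mod 1819), and 354 mod 1819 = 354.

354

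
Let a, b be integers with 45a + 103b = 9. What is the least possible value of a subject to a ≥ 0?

gcd(103, 45) = 1.
1 divides 9, so solutions exist.
By Bézout, 45*(-16) + 103*(7) = 1.
Scale by 9/1 = 9: (a₀, b₀) = (-144, 63).
General solution: a = -144 + 103t, b = 63 - 45t for integer t.
a ≥ 0: smallest is -144 mod 103 = 62 (at t = 2), with b = -27.

62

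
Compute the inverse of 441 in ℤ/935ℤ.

441

gcd(935, 441) = 1.
By Bézout, 441×(441) + 935×(-208) = 1.
So 441×441 ≡ 1 (mod 935), and 441 mod 935 = 441.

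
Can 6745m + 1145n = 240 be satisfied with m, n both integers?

yes

gcd(6745, 1145):
  6745 = 5·1145 + 1020
  1145 = 1·1020 + 125
  1020 = 8·125 + 20
  125 = 6·20 + 5
  20 = 4·5
so gcd(6745, 1145) = 5.
5 divides 240, so integer solutions exist.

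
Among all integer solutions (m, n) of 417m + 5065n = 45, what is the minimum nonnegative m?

gcd(5065, 417):
  5065 = 12*417 + 61
  417 = 6*61 + 51
  61 = 1*51 + 10
  51 = 5*10 + 1
  10 = 10*1
so gcd(5065, 417) = 1.
1 divides 45, so solutions exist.
Back-substitute for Bézout coefficients:
  1 = 51 - 5*10
  ... = 417*(498) + 5065*(-41)
Scale by 45/1 = 45: (m₀, n₀) = (22410, -1845).
General solution: m = 22410 + 5065t, n = -1845 - 417t for integer t.
m ≥ 0: smallest is 22410 mod 5065 = 2150 (at t = -4), with n = -177.

2150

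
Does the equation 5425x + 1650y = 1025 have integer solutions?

yes

gcd(5425, 1650) = 25.
25 divides 1025, so integer solutions exist.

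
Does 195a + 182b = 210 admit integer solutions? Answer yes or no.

gcd(195, 182) = 13  (195 = 1·182 + 13, 182 = 14·13).
13 does not divide 210 (remainder 2), so no integer solutions.

no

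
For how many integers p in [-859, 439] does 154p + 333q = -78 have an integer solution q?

gcd(333, 154) = 1  (333 = 2×154 + 25, 154 = 6×25 + 4, 25 = 6×4 + 1, 4 = 4×1).
Back-substituting, 154×(-80) + 333×(37) = 1.
Scale by -78: particular solution (6240, -2886); reduce p mod 333: (246, -114).
General solution: p = 246 + 333t, q = -114 - 154t for integer t.
-859 ≤ 246 + 333t ≤ 439 gives t ∈ [-3, 0], which is 4 values.

4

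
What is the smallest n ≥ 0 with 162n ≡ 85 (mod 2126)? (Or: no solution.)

no solution

gcd(2126, 162) = 2  (2126 = 13×162 + 20, 162 = 8×20 + 2, 20 = 10×2).
2 does not divide 85, so the congruence has no solution.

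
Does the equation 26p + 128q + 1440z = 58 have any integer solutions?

yes

gcd(128, 26) = 2  (128 = 4*26 + 24, 26 = 1*24 + 2, 24 = 12*2).
gcd(2, 1440) = 2.
2 divides 58, so integer solutions exist.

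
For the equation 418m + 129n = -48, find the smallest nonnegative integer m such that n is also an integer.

90

gcd(418, 129) = 1.
1 divides -48, so solutions exist.
By Bézout, 418*(25) + 129*(-81) = 1.
Scale by -48/1 = -48: (m₀, n₀) = (-1200, 3888).
General solution: m = -1200 + 129t, n = 3888 - 418t for integer t.
m ≥ 0: smallest is -1200 mod 129 = 90 (at t = 10), with n = -292.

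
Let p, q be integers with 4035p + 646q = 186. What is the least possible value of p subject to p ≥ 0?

184

gcd(4035, 646):
  4035 = 6×646 + 159
  646 = 4×159 + 10
  159 = 15×10 + 9
  10 = 1×9 + 1
  9 = 9×1
so gcd(4035, 646) = 1.
1 divides 186, so solutions exist.
Back-substitute for Bézout coefficients:
  1 = 10 - 1×9
  ... = 4035×(-65) + 646×(406)
Scale by 186/1 = 186: (p₀, q₀) = (-12090, 75516).
General solution: p = -12090 + 646t, q = 75516 - 4035t for integer t.
p ≥ 0: smallest is -12090 mod 646 = 184 (at t = 19), with q = -1149.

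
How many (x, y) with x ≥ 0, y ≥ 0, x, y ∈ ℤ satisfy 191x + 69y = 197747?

15

gcd(191, 69) = 1.
By Bézout, 191*(-13) + 69*(36) = 1.
One solution: (22, 2805).
General: x = 22 + 69t, y = 2805 - 191t.
x ≥ 0 ⇒ t ≥ 0; y ≥ 0 ⇒ t ≤ 14. So t ∈ [0, 14]: 15 solutions.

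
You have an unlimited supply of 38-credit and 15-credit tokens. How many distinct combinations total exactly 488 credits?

1

Need nonnegative integers with 38j + 15k = 488.
gcd(38, 15) = 1, and 38·(2) + 15·(-5) = 1.
So (j₀, k₀) = (976, -2440); general j = 976 + 15t, k = -2440 - 38t.
j ≥ 0 ⇒ t ≥ -65; k ≥ 0 ⇒ t ≤ -65. That's 1 value of t.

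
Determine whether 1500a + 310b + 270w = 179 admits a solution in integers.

gcd(1500, 310) = 10  (1500 = 4*310 + 260, 310 = 1*260 + 50, 260 = 5*50 + 10, 50 = 5*10).
gcd(10, 270) = 10.
10 does not divide 179 (remainder 9), so no integer solutions.

no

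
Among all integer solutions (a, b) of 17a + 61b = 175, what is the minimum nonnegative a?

gcd(61, 17):
  61 = 3·17 + 10
  17 = 1·10 + 7
  10 = 1·7 + 3
  7 = 2·3 + 1
  3 = 3·1
so gcd(61, 17) = 1.
1 divides 175, so solutions exist.
Back-substitute for Bézout coefficients:
  1 = 7 - 2·3
  ... = 17·(18) + 61·(-5)
Scale by 175/1 = 175: (a₀, b₀) = (3150, -875).
General solution: a = 3150 + 61t, b = -875 - 17t for integer t.
a ≥ 0: smallest is 3150 mod 61 = 39 (at t = -51), with b = -8.

39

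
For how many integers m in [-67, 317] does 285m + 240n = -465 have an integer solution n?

gcd(285, 240) = 15.
By Bézout, 285·(-5) + 240·(6) = 15.
Particular solution: (11, -15).
General solution: m = 11 + 16t, n = -15 - 19t for integer t.
-67 ≤ 11 + 16t ≤ 317 gives t ∈ [-4, 19], which is 24 values.

24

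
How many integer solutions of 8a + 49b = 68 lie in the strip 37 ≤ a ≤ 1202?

23

gcd(49, 8):
  49 = 6×8 + 1
  8 = 8×1
so gcd(49, 8) = 1.
Back-substitute for Bézout coefficients:
  1 = 49 - 6×8
  ... = 8×(-6) + 49×(1)
Scale by 68: particular solution (-408, 68); reduce a mod 49: (33, -4).
General solution: a = 33 + 49t, b = -4 - 8t for integer t.
37 ≤ 33 + 49t ≤ 1202 gives t ∈ [1, 23], which is 23 values.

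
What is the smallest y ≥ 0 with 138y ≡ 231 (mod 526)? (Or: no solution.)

gcd(526, 138) = 2  (526 = 3×138 + 112, 138 = 1×112 + 26, 112 = 4×26 + 8, 26 = 3×8 + 2, 8 = 4×2).
2 does not divide 231, so the congruence has no solution.

no solution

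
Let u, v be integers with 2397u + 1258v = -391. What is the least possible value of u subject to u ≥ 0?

35

gcd(2397, 1258):
  2397 = 1*1258 + 1139
  1258 = 1*1139 + 119
  1139 = 9*119 + 68
  119 = 1*68 + 51
  68 = 1*51 + 17
  51 = 3*17
so gcd(2397, 1258) = 17.
17 divides -391, so solutions exist.
Back-substitute for Bézout coefficients:
  17 = 68 - 1*51
  ... = 2397*(21) + 1258*(-40)
Scale by -391/17 = -23: (u₀, v₀) = (-483, 920).
General solution: u = -483 + 74t, v = 920 - 141t for integer t.
u ≥ 0: smallest is -483 mod 74 = 35 (at t = 7), with v = -67.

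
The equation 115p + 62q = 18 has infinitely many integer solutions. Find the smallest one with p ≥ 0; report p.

gcd(115, 62) = 1  (115 = 1*62 + 53, 62 = 1*53 + 9, 53 = 5*9 + 8, 9 = 1*8 + 1, 8 = 8*1).
1 divides 18, so solutions exist.
Back-substituting, 115*(-7) + 62*(13) = 1.
Scale by 18/1 = 18: (p₀, q₀) = (-126, 234).
General solution: p = -126 + 62t, q = 234 - 115t for integer t.
p ≥ 0: smallest is -126 mod 62 = 60 (at t = 3), with q = -111.

60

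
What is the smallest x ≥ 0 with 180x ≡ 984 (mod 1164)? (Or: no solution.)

gcd(1164, 180) = 12  (1164 = 6×180 + 84, 180 = 2×84 + 12, 84 = 7×12).
12 divides 984, so solutions exist.
Back-substituting, 180×(13) + 1164×(-2) = 12.
So 180×(13) ≡ 12 (mod 1164); multiply by 82: x ≡ 1066 (mod 97).
Smallest nonnegative: x = 1066 mod 97 = 96.

96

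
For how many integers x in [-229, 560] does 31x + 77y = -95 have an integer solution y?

gcd(77, 31) = 1  (77 = 2·31 + 15, 31 = 2·15 + 1, 15 = 15·1).
Back-substituting, 31·(5) + 77·(-2) = 1.
Scale by -95: particular solution (-475, 190); reduce x mod 77: (64, -27).
General solution: x = 64 + 77t, y = -27 - 31t for integer t.
-229 ≤ 64 + 77t ≤ 560 gives t ∈ [-3, 6], which is 10 values.

10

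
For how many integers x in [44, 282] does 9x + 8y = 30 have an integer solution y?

gcd(9, 8):
  9 = 1×8 + 1
  8 = 8×1
so gcd(9, 8) = 1.
Back-substitute for Bézout coefficients:
  1 = 9 - 1×8
  ... = 9×(1) + 8×(-1)
Scale by 30: particular solution (30, -30); reduce x mod 8: (6, -3).
General solution: x = 6 + 8t, y = -3 - 9t for integer t.
44 ≤ 6 + 8t ≤ 282 gives t ∈ [5, 34], which is 30 values.

30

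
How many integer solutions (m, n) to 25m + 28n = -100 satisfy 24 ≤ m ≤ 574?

20

gcd(28, 25) = 1.
By Bézout, 25*(9) + 28*(-8) = 1.
Particular solution: (24, -25).
General solution: m = 24 + 28t, n = -25 - 25t for integer t.
24 ≤ 24 + 28t ≤ 574 gives t ∈ [0, 19], which is 20 values.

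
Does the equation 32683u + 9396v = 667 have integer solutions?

yes

gcd(32683, 9396) = 29  (32683 = 3·9396 + 4495, 9396 = 2·4495 + 406, 4495 = 11·406 + 29, 406 = 14·29).
29 divides 667, so integer solutions exist.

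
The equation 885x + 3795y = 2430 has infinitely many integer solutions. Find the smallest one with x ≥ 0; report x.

gcd(3795, 885) = 15.
15 divides 2430, so solutions exist.
By Bézout, 885·(-30) + 3795·(7) = 15.
Scale by 2430/15 = 162: (x₀, y₀) = (-4860, 1134).
General solution: x = -4860 + 253t, y = 1134 - 59t for integer t.
x ≥ 0: smallest is -4860 mod 253 = 200 (at t = 20), with y = -46.

200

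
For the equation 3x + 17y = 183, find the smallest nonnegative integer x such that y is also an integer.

10

gcd(17, 3) = 1.
1 divides 183, so solutions exist.
By Bézout, 3*(6) + 17*(-1) = 1.
Scale by 183/1 = 183: (x₀, y₀) = (1098, -183).
General solution: x = 1098 + 17t, y = -183 - 3t for integer t.
x ≥ 0: smallest is 1098 mod 17 = 10 (at t = -64), with y = 9.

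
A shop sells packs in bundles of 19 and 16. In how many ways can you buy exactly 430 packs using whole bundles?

Need nonnegative integers with 19j + 16k = 430.
gcd(19, 16) = 1, and 19·(-5) + 16·(6) = 1.
So (j₀, k₀) = (-2150, 2580); general j = -2150 + 16t, k = 2580 - 19t.
j ≥ 0 ⇒ t ≥ 135; k ≥ 0 ⇒ t ≤ 135. That's 1 value of t.

1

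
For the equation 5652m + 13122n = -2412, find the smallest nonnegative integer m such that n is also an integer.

710

gcd(13122, 5652) = 18  (13122 = 2·5652 + 1818, 5652 = 3·1818 + 198, 1818 = 9·198 + 36, 198 = 5·36 + 18, 36 = 2·18).
18 divides -2412, so solutions exist.
Back-substituting, 5652·(332) + 13122·(-143) = 18.
Scale by -2412/18 = -134: (m₀, n₀) = (-44488, 19162).
General solution: m = -44488 + 729t, n = 19162 - 314t for integer t.
m ≥ 0: smallest is -44488 mod 729 = 710 (at t = 62), with n = -306.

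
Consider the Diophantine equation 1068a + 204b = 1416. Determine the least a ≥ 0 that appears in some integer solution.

4

gcd(1068, 204):
  1068 = 5·204 + 48
  204 = 4·48 + 12
  48 = 4·12
so gcd(1068, 204) = 12.
12 divides 1416, so solutions exist.
Back-substitute for Bézout coefficients:
  12 = 204 - 4·48
  ... = 1068·(-4) + 204·(21)
Scale by 1416/12 = 118: (a₀, b₀) = (-472, 2478).
General solution: a = -472 + 17t, b = 2478 - 89t for integer t.
a ≥ 0: smallest is -472 mod 17 = 4 (at t = 28), with b = -14.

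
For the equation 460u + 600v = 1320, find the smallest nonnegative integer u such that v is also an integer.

gcd(600, 460):
  600 = 1*460 + 140
  460 = 3*140 + 40
  140 = 3*40 + 20
  40 = 2*20
so gcd(600, 460) = 20.
20 divides 1320, so solutions exist.
Back-substitute for Bézout coefficients:
  20 = 140 - 3*40
  ... = 460*(-13) + 600*(10)
Scale by 1320/20 = 66: (u₀, v₀) = (-858, 660).
General solution: u = -858 + 30t, v = 660 - 23t for integer t.
u ≥ 0: smallest is -858 mod 30 = 12 (at t = 29), with v = -7.

12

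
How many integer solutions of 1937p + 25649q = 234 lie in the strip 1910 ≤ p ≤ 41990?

20

gcd(25649, 1937):
  25649 = 13*1937 + 468
  1937 = 4*468 + 65
  468 = 7*65 + 13
  65 = 5*13
so gcd(25649, 1937) = 13.
Back-substitute for Bézout coefficients:
  13 = 468 - 7*65
  ... = 1937*(-384) + 25649*(29)
Scale by 18: particular solution (-6912, 522); reduce p mod 1973: (980, -74).
General solution: p = 980 + 1973t, q = -74 - 149t for integer t.
1910 ≤ 980 + 1973t ≤ 41990 gives t ∈ [1, 20], which is 20 values.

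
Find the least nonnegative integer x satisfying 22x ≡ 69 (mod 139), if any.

60

gcd(139, 22) = 1.
1 divides 69, so solutions exist.
By Bézout, 22×(19) + 139×(-3) = 1.
So 22×(19) ≡ 1 (mod 139); multiply by 69: x ≡ 1311 (mod 139).
Smallest nonnegative: x = 1311 mod 139 = 60.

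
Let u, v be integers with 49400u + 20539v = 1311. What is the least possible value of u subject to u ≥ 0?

gcd(49400, 20539):
  49400 = 2*20539 + 8322
  20539 = 2*8322 + 3895
  8322 = 2*3895 + 532
  3895 = 7*532 + 171
  532 = 3*171 + 19
  171 = 9*19
so gcd(49400, 20539) = 19.
19 divides 1311, so solutions exist.
Back-substitute for Bézout coefficients:
  19 = 532 - 3*171
  ... = 49400*(116) + 20539*(-279)
Scale by 1311/19 = 69: (u₀, v₀) = (8004, -19251).
General solution: u = 8004 + 1081t, v = -19251 - 2600t for integer t.
u ≥ 0: smallest is 8004 mod 1081 = 437 (at t = -7), with v = -1051.

437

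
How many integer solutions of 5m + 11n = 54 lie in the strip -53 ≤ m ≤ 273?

30

gcd(11, 5) = 1  (11 = 2×5 + 1, 5 = 5×1).
Back-substituting, 5×(-2) + 11×(1) = 1.
Scale by 54: particular solution (-108, 54); reduce m mod 11: (2, 4).
General solution: m = 2 + 11t, n = 4 - 5t for integer t.
-53 ≤ 2 + 11t ≤ 273 gives t ∈ [-5, 24], which is 30 values.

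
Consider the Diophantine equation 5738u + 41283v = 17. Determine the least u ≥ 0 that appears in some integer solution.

gcd(41283, 5738):
  41283 = 7·5738 + 1117
  5738 = 5·1117 + 153
  1117 = 7·153 + 46
  153 = 3·46 + 15
  46 = 3·15 + 1
  15 = 15·1
so gcd(41283, 5738) = 1.
1 divides 17, so solutions exist.
Back-substitute for Bézout coefficients:
  1 = 46 - 3·15
  ... = 5738·(-2698) + 41283·(375)
Scale by 17/1 = 17: (u₀, v₀) = (-45866, 6375).
General solution: u = -45866 + 41283t, v = 6375 - 5738t for integer t.
u ≥ 0: smallest is -45866 mod 41283 = 36700 (at t = 2), with v = -5101.

36700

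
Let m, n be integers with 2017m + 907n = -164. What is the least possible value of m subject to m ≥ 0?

26

gcd(2017, 907) = 1  (2017 = 2*907 + 203, 907 = 4*203 + 95, 203 = 2*95 + 13, 95 = 7*13 + 4, 13 = 3*4 + 1, 4 = 4*1).
1 divides -164, so solutions exist.
Back-substituting, 2017*(210) + 907*(-467) = 1.
Scale by -164/1 = -164: (m₀, n₀) = (-34440, 76588).
General solution: m = -34440 + 907t, n = 76588 - 2017t for integer t.
m ≥ 0: smallest is -34440 mod 907 = 26 (at t = 38), with n = -58.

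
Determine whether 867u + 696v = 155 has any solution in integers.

gcd(867, 696) = 3  (867 = 1×696 + 171, 696 = 4×171 + 12, 171 = 14×12 + 3, 12 = 4×3).
3 does not divide 155 (remainder 2), so no integer solutions.

no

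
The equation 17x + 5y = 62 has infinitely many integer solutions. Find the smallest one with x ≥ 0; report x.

gcd(17, 5) = 1  (17 = 3*5 + 2, 5 = 2*2 + 1, 2 = 2*1).
1 divides 62, so solutions exist.
Back-substituting, 17*(-2) + 5*(7) = 1.
Scale by 62/1 = 62: (x₀, y₀) = (-124, 434).
General solution: x = -124 + 5t, y = 434 - 17t for integer t.
x ≥ 0: smallest is -124 mod 5 = 1 (at t = 25), with y = 9.

1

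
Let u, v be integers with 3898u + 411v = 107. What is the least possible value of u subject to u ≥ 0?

110

gcd(3898, 411) = 1  (3898 = 9·411 + 199, 411 = 2·199 + 13, 199 = 15·13 + 4, 13 = 3·4 + 1, 4 = 4·1).
1 divides 107, so solutions exist.
Back-substituting, 3898·(-95) + 411·(901) = 1.
Scale by 107/1 = 107: (u₀, v₀) = (-10165, 96407).
General solution: u = -10165 + 411t, v = 96407 - 3898t for integer t.
u ≥ 0: smallest is -10165 mod 411 = 110 (at t = 25), with v = -1043.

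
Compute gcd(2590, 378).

14

gcd(2590, 378):
  2590 = 6*378 + 322
  378 = 1*322 + 56
  322 = 5*56 + 42
  56 = 1*42 + 14
  42 = 3*14
so gcd(2590, 378) = 14.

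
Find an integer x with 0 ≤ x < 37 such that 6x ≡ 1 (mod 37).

gcd(37, 6) = 1.
By Bézout, 6*(-6) + 37*(1) = 1.
So 6*-6 ≡ 1 (mod 37), and -6 mod 37 = 31.

31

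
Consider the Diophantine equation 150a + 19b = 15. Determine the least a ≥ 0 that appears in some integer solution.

2

gcd(150, 19):
  150 = 7×19 + 17
  19 = 1×17 + 2
  17 = 8×2 + 1
  2 = 2×1
so gcd(150, 19) = 1.
1 divides 15, so solutions exist.
Back-substitute for Bézout coefficients:
  1 = 17 - 8×2
  ... = 150×(9) + 19×(-71)
Scale by 15/1 = 15: (a₀, b₀) = (135, -1065).
General solution: a = 135 + 19t, b = -1065 - 150t for integer t.
a ≥ 0: smallest is 135 mod 19 = 2 (at t = -7), with b = -15.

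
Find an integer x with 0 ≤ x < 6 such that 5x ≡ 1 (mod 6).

5

gcd(6, 5) = 1.
By Bézout, 5×(-1) + 6×(1) = 1.
So 5×-1 ≡ 1 (mod 6), and -1 mod 6 = 5.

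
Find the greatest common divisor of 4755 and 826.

1

gcd(4755, 826):
  4755 = 5×826 + 625
  826 = 1×625 + 201
  625 = 3×201 + 22
  201 = 9×22 + 3
  22 = 7×3 + 1
  3 = 3×1
so gcd(4755, 826) = 1.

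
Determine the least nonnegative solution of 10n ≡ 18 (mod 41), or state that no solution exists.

10

gcd(41, 10) = 1  (41 = 4×10 + 1, 10 = 10×1).
1 divides 18, so solutions exist.
Back-substituting, 10×(-4) + 41×(1) = 1.
So 10×(-4) ≡ 1 (mod 41); multiply by 18: n ≡ -72 (mod 41).
Smallest nonnegative: n = -72 mod 41 = 10.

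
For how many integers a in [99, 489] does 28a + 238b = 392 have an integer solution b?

gcd(238, 28) = 14.
By Bézout, 28*(-8) + 238*(1) = 14.
Particular solution: (14, 0).
General solution: a = 14 + 17t, b = 0 - 2t for integer t.
99 ≤ 14 + 17t ≤ 489 gives t ∈ [5, 27], which is 23 values.

23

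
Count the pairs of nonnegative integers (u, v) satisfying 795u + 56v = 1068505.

24

gcd(795, 56) = 1.
By Bézout, 795*(-5) + 56*(71) = 1.
One solution: (43, 18470).
General: u = 43 + 56t, v = 18470 - 795t.
u ≥ 0 ⇒ t ≥ 0; v ≥ 0 ⇒ t ≤ 23. So t ∈ [0, 23]: 24 solutions.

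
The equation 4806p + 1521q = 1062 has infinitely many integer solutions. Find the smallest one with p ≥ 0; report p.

92

gcd(4806, 1521):
  4806 = 3×1521 + 243
  1521 = 6×243 + 63
  243 = 3×63 + 54
  63 = 1×54 + 9
  54 = 6×9
so gcd(4806, 1521) = 9.
9 divides 1062, so solutions exist.
Back-substitute for Bézout coefficients:
  9 = 63 - 1×54
  ... = 4806×(-25) + 1521×(79)
Scale by 1062/9 = 118: (p₀, q₀) = (-2950, 9322).
General solution: p = -2950 + 169t, q = 9322 - 534t for integer t.
p ≥ 0: smallest is -2950 mod 169 = 92 (at t = 18), with q = -290.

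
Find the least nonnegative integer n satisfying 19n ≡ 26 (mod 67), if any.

19

gcd(67, 19) = 1.
1 divides 26, so solutions exist.
By Bézout, 19*(-7) + 67*(2) = 1.
So 19*(-7) ≡ 1 (mod 67); multiply by 26: n ≡ -182 (mod 67).
Smallest nonnegative: n = -182 mod 67 = 19.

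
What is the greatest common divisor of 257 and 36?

1

gcd(257, 36):
  257 = 7·36 + 5
  36 = 7·5 + 1
  5 = 5·1
so gcd(257, 36) = 1.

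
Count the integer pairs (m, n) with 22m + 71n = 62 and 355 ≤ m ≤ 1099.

gcd(71, 22) = 1  (71 = 3*22 + 5, 22 = 4*5 + 2, 5 = 2*2 + 1, 2 = 2*1).
Back-substituting, 22*(-29) + 71*(9) = 1.
Scale by 62: particular solution (-1798, 558); reduce m mod 71: (48, -14).
General solution: m = 48 + 71t, n = -14 - 22t for integer t.
355 ≤ 48 + 71t ≤ 1099 gives t ∈ [5, 14], which is 10 values.

10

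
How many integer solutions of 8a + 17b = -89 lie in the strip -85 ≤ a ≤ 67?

gcd(17, 8):
  17 = 2·8 + 1
  8 = 8·1
so gcd(17, 8) = 1.
Back-substitute for Bézout coefficients:
  1 = 17 - 2·8
  ... = 8·(-2) + 17·(1)
Scale by -89: particular solution (178, -89); reduce a mod 17: (8, -9).
General solution: a = 8 + 17t, b = -9 - 8t for integer t.
-85 ≤ 8 + 17t ≤ 67 gives t ∈ [-5, 3], which is 9 values.

9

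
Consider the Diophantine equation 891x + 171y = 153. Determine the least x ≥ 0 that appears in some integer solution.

gcd(891, 171) = 9.
9 divides 153, so solutions exist.
By Bézout, 891×(5) + 171×(-26) = 9.
Scale by 153/9 = 17: (x₀, y₀) = (85, -442).
General solution: x = 85 + 19t, y = -442 - 99t for integer t.
x ≥ 0: smallest is 85 mod 19 = 9 (at t = -4), with y = -46.

9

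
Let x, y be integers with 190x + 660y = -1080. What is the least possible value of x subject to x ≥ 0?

gcd(660, 190) = 10  (660 = 3×190 + 90, 190 = 2×90 + 10, 90 = 9×10).
10 divides -1080, so solutions exist.
Back-substituting, 190×(7) + 660×(-2) = 10.
Scale by -1080/10 = -108: (x₀, y₀) = (-756, 216).
General solution: x = -756 + 66t, y = 216 - 19t for integer t.
x ≥ 0: smallest is -756 mod 66 = 36 (at t = 12), with y = -12.

36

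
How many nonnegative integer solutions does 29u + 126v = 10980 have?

3

gcd(126, 29) = 1  (126 = 4×29 + 10, 29 = 2×10 + 9, 10 = 1×9 + 1, 9 = 9×1).
Back-substituting, 29×(-13) + 126×(3) = 1.
Scale by 10980: one solution is (-142740, 32940). Reduce u mod 126: (18, 83).
General: u = 18 + 126t, v = 83 - 29t.
u ≥ 0 ⇒ t ≥ 0; v ≥ 0 ⇒ t ≤ 2. So t ∈ [0, 2]: 3 solutions.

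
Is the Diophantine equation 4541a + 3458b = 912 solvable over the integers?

gcd(4541, 3458) = 19  (4541 = 1×3458 + 1083, 3458 = 3×1083 + 209, 1083 = 5×209 + 38, 209 = 5×38 + 19, 38 = 2×19).
19 divides 912, so integer solutions exist.

yes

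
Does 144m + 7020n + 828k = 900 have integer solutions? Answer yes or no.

gcd(7020, 144) = 36  (7020 = 48·144 + 108, 144 = 1·108 + 36, 108 = 3·36).
gcd(36, 828) = 36.
36 divides 900, so integer solutions exist.

yes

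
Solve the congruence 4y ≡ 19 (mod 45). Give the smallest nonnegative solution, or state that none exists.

gcd(45, 4) = 1.
1 divides 19, so solutions exist.
By Bézout, 4×(-11) + 45×(1) = 1.
So 4×(-11) ≡ 1 (mod 45); multiply by 19: y ≡ -209 (mod 45).
Smallest nonnegative: y = -209 mod 45 = 16.

16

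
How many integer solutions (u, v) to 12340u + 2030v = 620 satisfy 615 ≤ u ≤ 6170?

28

gcd(12340, 2030) = 10.
By Bézout, 12340*(-38) + 2030*(231) = 10.
Particular solution: (80, -486).
General solution: u = 80 + 203t, v = -486 - 1234t for integer t.
615 ≤ 80 + 203t ≤ 6170 gives t ∈ [3, 30], which is 28 values.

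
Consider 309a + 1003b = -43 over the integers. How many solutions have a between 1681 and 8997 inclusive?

gcd(1003, 309):
  1003 = 3*309 + 76
  309 = 4*76 + 5
  76 = 15*5 + 1
  5 = 5*1
so gcd(1003, 309) = 1.
Back-substitute for Bézout coefficients:
  1 = 76 - 15*5
  ... = 309*(-198) + 1003*(61)
Scale by -43: particular solution (8514, -2623); reduce a mod 1003: (490, -151).
General solution: a = 490 + 1003t, b = -151 - 309t for integer t.
1681 ≤ 490 + 1003t ≤ 8997 gives t ∈ [2, 8], which is 7 values.

7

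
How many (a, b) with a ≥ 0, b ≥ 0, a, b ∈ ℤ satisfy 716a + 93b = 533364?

8

gcd(716, 93):
  716 = 7·93 + 65
  93 = 1·65 + 28
  65 = 2·28 + 9
  28 = 3·9 + 1
  9 = 9·1
so gcd(716, 93) = 1.
Back-substitute for Bézout coefficients:
  1 = 28 - 3·9
  ... = 716·(-10) + 93·(77)
Scale by 533364: one solution is (-5333640, 41069028). Reduce a mod 93: (3, 5712).
General: a = 3 + 93t, b = 5712 - 716t.
a ≥ 0 ⇒ t ≥ 0; b ≥ 0 ⇒ t ≤ 7. So t ∈ [0, 7]: 8 solutions.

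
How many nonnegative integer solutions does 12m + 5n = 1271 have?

21

gcd(12, 5) = 1  (12 = 2×5 + 2, 5 = 2×2 + 1, 2 = 2×1).
Back-substituting, 12×(-2) + 5×(5) = 1.
Scale by 1271: one solution is (-2542, 6355). Reduce m mod 5: (3, 247).
General: m = 3 + 5t, n = 247 - 12t.
m ≥ 0 ⇒ t ≥ 0; n ≥ 0 ⇒ t ≤ 20. So t ∈ [0, 20]: 21 solutions.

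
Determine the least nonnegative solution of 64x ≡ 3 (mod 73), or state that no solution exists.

24

gcd(73, 64):
  73 = 1*64 + 9
  64 = 7*9 + 1
  9 = 9*1
so gcd(73, 64) = 1.
1 divides 3, so solutions exist.
Back-substitute for Bézout coefficients:
  1 = 64 - 7*9
  ... = 64*(8) + 73*(-7)
So 64*(8) ≡ 1 (mod 73); multiply by 3: x ≡ 24 (mod 73).
Smallest nonnegative: x = 24 mod 73 = 24.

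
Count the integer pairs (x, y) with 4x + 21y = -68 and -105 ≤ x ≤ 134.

12

gcd(21, 4) = 1  (21 = 5·4 + 1, 4 = 4·1).
Back-substituting, 4·(-5) + 21·(1) = 1.
Scale by -68: particular solution (340, -68); reduce x mod 21: (4, -4).
General solution: x = 4 + 21t, y = -4 - 4t for integer t.
-105 ≤ 4 + 21t ≤ 134 gives t ∈ [-5, 6], which is 12 values.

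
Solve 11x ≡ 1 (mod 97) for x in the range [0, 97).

53

gcd(97, 11) = 1  (97 = 8·11 + 9, 11 = 1·9 + 2, 9 = 4·2 + 1, 2 = 2·1).
Back-substituting, 11·(-44) + 97·(5) = 1.
So 11·-44 ≡ 1 (mod 97), and -44 mod 97 = 53.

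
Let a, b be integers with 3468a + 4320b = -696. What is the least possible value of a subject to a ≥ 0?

gcd(4320, 3468) = 12  (4320 = 1*3468 + 852, 3468 = 4*852 + 60, 852 = 14*60 + 12, 60 = 5*12).
12 divides -696, so solutions exist.
Back-substituting, 3468*(-71) + 4320*(57) = 12.
Scale by -696/12 = -58: (a₀, b₀) = (4118, -3306).
General solution: a = 4118 + 360t, b = -3306 - 289t for integer t.
a ≥ 0: smallest is 4118 mod 360 = 158 (at t = -11), with b = -127.

158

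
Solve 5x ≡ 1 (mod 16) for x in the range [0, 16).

gcd(16, 5) = 1  (16 = 3*5 + 1, 5 = 5*1).
Back-substituting, 5*(-3) + 16*(1) = 1.
So 5*-3 ≡ 1 (mod 16), and -3 mod 16 = 13.

13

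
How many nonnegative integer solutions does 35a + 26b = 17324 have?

19

gcd(35, 26) = 1.
By Bézout, 35*(3) + 26*(-4) = 1.
One solution: (24, 634).
General: a = 24 + 26t, b = 634 - 35t.
a ≥ 0 ⇒ t ≥ 0; b ≥ 0 ⇒ t ≤ 18. So t ∈ [0, 18]: 19 solutions.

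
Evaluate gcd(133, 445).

1

gcd(445, 133):
  445 = 3×133 + 46
  133 = 2×46 + 41
  46 = 1×41 + 5
  41 = 8×5 + 1
  5 = 5×1
so gcd(445, 133) = 1.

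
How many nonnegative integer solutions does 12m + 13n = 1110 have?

7

gcd(13, 12):
  13 = 1·12 + 1
  12 = 12·1
so gcd(13, 12) = 1.
Back-substitute for Bézout coefficients:
  1 = 13 - 1·12
  ... = 12·(-1) + 13·(1)
Scale by 1110: one solution is (-1110, 1110). Reduce m mod 13: (8, 78).
General: m = 8 + 13t, n = 78 - 12t.
m ≥ 0 ⇒ t ≥ 0; n ≥ 0 ⇒ t ≤ 6. So t ∈ [0, 6]: 7 solutions.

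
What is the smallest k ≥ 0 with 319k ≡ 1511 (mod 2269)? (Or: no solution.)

gcd(2269, 319):
  2269 = 7·319 + 36
  319 = 8·36 + 31
  36 = 1·31 + 5
  31 = 6·5 + 1
  5 = 5·1
so gcd(2269, 319) = 1.
1 divides 1511, so solutions exist.
Back-substitute for Bézout coefficients:
  1 = 31 - 6·5
  ... = 319·(441) + 2269·(-62)
So 319·(441) ≡ 1 (mod 2269); multiply by 1511: k ≡ 666351 (mod 2269).
Smallest nonnegative: k = 666351 mod 2269 = 1534.

1534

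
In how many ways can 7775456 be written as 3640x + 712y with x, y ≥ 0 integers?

24

gcd(3640, 712):
  3640 = 5×712 + 80
  712 = 8×80 + 72
  80 = 1×72 + 8
  72 = 9×8
so gcd(3640, 712) = 8.
Back-substitute for Bézout coefficients:
  8 = 80 - 1×72
  ... = 3640×(9) + 712×(-46)
Scale by 971932: one solution is (8747388, -44708872). Reduce x mod 89: (23, 10803).
General: x = 23 + 89t, y = 10803 - 455t.
x ≥ 0 ⇒ t ≥ 0; y ≥ 0 ⇒ t ≤ 23. So t ∈ [0, 23]: 24 solutions.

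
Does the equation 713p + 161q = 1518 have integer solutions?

yes

gcd(713, 161) = 23.
23 divides 1518, so integer solutions exist.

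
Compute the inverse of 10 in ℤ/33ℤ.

10

gcd(33, 10) = 1  (33 = 3×10 + 3, 10 = 3×3 + 1, 3 = 3×1).
Back-substituting, 10×(10) + 33×(-3) = 1.
So 10×10 ≡ 1 (mod 33), and 10 mod 33 = 10.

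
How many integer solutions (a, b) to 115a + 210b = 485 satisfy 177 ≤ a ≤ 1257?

26

gcd(210, 115) = 5.
By Bézout, 115*(11) + 210*(-6) = 5.
Particular solution: (17, -7).
General solution: a = 17 + 42t, b = -7 - 23t for integer t.
177 ≤ 17 + 42t ≤ 1257 gives t ∈ [4, 29], which is 26 values.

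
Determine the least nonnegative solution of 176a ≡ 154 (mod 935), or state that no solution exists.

54

gcd(935, 176) = 11.
11 divides 154, so solutions exist.
By Bézout, 176*(16) + 935*(-3) = 11.
So 176*(16) ≡ 11 (mod 935); multiply by 14: a ≡ 224 (mod 85).
Smallest nonnegative: a = 224 mod 85 = 54.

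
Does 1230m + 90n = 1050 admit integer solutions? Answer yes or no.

gcd(1230, 90):
  1230 = 13·90 + 60
  90 = 1·60 + 30
  60 = 2·30
so gcd(1230, 90) = 30.
30 divides 1050, so integer solutions exist.

yes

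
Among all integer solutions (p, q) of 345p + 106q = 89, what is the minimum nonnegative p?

19

gcd(345, 106):
  345 = 3*106 + 27
  106 = 3*27 + 25
  27 = 1*25 + 2
  25 = 12*2 + 1
  2 = 2*1
so gcd(345, 106) = 1.
1 divides 89, so solutions exist.
Back-substitute for Bézout coefficients:
  1 = 25 - 12*2
  ... = 345*(-51) + 106*(166)
Scale by 89/1 = 89: (p₀, q₀) = (-4539, 14774).
General solution: p = -4539 + 106t, q = 14774 - 345t for integer t.
p ≥ 0: smallest is -4539 mod 106 = 19 (at t = 43), with q = -61.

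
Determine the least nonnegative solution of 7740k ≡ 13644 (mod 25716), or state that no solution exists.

gcd(25716, 7740):
  25716 = 3×7740 + 2496
  7740 = 3×2496 + 252
  2496 = 9×252 + 228
  252 = 1×228 + 24
  228 = 9×24 + 12
  24 = 2×12
so gcd(25716, 7740) = 12.
12 divides 13644, so solutions exist.
Back-substitute for Bézout coefficients:
  12 = 228 - 9×24
  ... = 7740×(-1020) + 25716×(307)
So 7740×(-1020) ≡ 12 (mod 25716); multiply by 1137: k ≡ -1159740 (mod 2143).
Smallest nonnegative: k = -1159740 mod 2143 = 1766.

1766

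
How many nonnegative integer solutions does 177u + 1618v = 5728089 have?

gcd(1618, 177):
  1618 = 9·177 + 25
  177 = 7·25 + 2
  25 = 12·2 + 1
  2 = 2·1
so gcd(1618, 177) = 1.
Back-substitute for Bézout coefficients:
  1 = 25 - 12·2
  ... = 177·(-777) + 1618·(85)
Scale by 5728089: one solution is (-4450725153, 486887565). Reduce u mod 1618: (1291, 3399).
General: u = 1291 + 1618t, v = 3399 - 177t.
u ≥ 0 ⇒ t ≥ 0; v ≥ 0 ⇒ t ≤ 19. So t ∈ [0, 19]: 20 solutions.

20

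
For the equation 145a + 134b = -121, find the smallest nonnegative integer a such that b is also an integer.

gcd(145, 134) = 1  (145 = 1×134 + 11, 134 = 12×11 + 2, 11 = 5×2 + 1, 2 = 2×1).
1 divides -121, so solutions exist.
Back-substituting, 145×(61) + 134×(-66) = 1.
Scale by -121/1 = -121: (a₀, b₀) = (-7381, 7986).
General solution: a = -7381 + 134t, b = 7986 - 145t for integer t.
a ≥ 0: smallest is -7381 mod 134 = 123 (at t = 56), with b = -134.

123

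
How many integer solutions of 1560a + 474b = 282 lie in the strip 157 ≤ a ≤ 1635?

gcd(1560, 474) = 6  (1560 = 3*474 + 138, 474 = 3*138 + 60, 138 = 2*60 + 18, 60 = 3*18 + 6, 18 = 3*6).
Back-substituting, 1560*(-24) + 474*(79) = 6.
Scale by 47: particular solution (-1128, 3713); reduce a mod 79: (57, -187).
General solution: a = 57 + 79t, b = -187 - 260t for integer t.
157 ≤ 57 + 79t ≤ 1635 gives t ∈ [2, 19], which is 18 values.

18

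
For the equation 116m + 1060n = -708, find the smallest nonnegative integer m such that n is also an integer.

67

gcd(1060, 116) = 4.
4 divides -708, so solutions exist.
By Bézout, 116·(64) + 1060·(-7) = 4.
Scale by -708/4 = -177: (m₀, n₀) = (-11328, 1239).
General solution: m = -11328 + 265t, n = 1239 - 29t for integer t.
m ≥ 0: smallest is -11328 mod 265 = 67 (at t = 43), with n = -8.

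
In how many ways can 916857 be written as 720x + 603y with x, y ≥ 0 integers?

gcd(720, 603) = 9  (720 = 1×603 + 117, 603 = 5×117 + 18, 117 = 6×18 + 9, 18 = 2×9).
Back-substituting, 720×(31) + 603×(-37) = 9.
Scale by 101873: one solution is (3158063, -3769301). Reduce x mod 67: (18, 1499).
General: x = 18 + 67t, y = 1499 - 80t.
x ≥ 0 ⇒ t ≥ 0; y ≥ 0 ⇒ t ≤ 18. So t ∈ [0, 18]: 19 solutions.

19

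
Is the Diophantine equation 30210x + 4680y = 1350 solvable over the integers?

gcd(30210, 4680):
  30210 = 6*4680 + 2130
  4680 = 2*2130 + 420
  2130 = 5*420 + 30
  420 = 14*30
so gcd(30210, 4680) = 30.
30 divides 1350, so integer solutions exist.

yes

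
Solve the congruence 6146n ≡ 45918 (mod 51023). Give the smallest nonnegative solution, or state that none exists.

gcd(51023, 6146) = 7.
7 does not divide 45918, so the congruence has no solution.

no solution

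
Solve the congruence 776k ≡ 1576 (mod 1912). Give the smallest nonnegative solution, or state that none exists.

gcd(1912, 776) = 8.
8 divides 1576, so solutions exist.
By Bézout, 776*(69) + 1912*(-28) = 8.
So 776*(69) ≡ 8 (mod 1912); multiply by 197: k ≡ 13593 (mod 239).
Smallest nonnegative: k = 13593 mod 239 = 209.

209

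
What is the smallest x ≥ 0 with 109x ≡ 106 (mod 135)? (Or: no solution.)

79

gcd(135, 109):
  135 = 1*109 + 26
  109 = 4*26 + 5
  26 = 5*5 + 1
  5 = 5*1
so gcd(135, 109) = 1.
1 divides 106, so solutions exist.
Back-substitute for Bézout coefficients:
  1 = 26 - 5*5
  ... = 109*(-26) + 135*(21)
So 109*(-26) ≡ 1 (mod 135); multiply by 106: x ≡ -2756 (mod 135).
Smallest nonnegative: x = -2756 mod 135 = 79.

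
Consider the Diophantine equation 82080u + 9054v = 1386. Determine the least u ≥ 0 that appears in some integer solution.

gcd(82080, 9054):
  82080 = 9·9054 + 594
  9054 = 15·594 + 144
  594 = 4·144 + 18
  144 = 8·18
so gcd(82080, 9054) = 18.
18 divides 1386, so solutions exist.
Back-substitute for Bézout coefficients:
  18 = 594 - 4·144
  ... = 82080·(61) + 9054·(-553)
Scale by 1386/18 = 77: (u₀, v₀) = (4697, -42581).
General solution: u = 4697 + 503t, v = -42581 - 4560t for integer t.
u ≥ 0: smallest is 4697 mod 503 = 170 (at t = -9), with v = -1541.

170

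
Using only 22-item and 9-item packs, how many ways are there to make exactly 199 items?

1

Need nonnegative integers with 22j + 9k = 199.
gcd(22, 9) = 1, and 22·(-2) + 9·(5) = 1.
So (j₀, k₀) = (-398, 995); general j = -398 + 9t, k = 995 - 22t.
j ≥ 0 ⇒ t ≥ 45; k ≥ 0 ⇒ t ≤ 45. That's 1 value of t.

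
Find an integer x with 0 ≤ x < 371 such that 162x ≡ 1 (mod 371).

71

gcd(371, 162) = 1.
By Bézout, 162×(71) + 371×(-31) = 1.
So 162×71 ≡ 1 (mod 371), and 71 mod 371 = 71.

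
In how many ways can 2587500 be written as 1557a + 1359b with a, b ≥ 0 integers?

gcd(1557, 1359) = 9  (1557 = 1*1359 + 198, 1359 = 6*198 + 171, 198 = 1*171 + 27, 171 = 6*27 + 9, 27 = 3*9).
Back-substituting, 1557*(-48) + 1359*(55) = 9.
Scale by 287500: one solution is (-13800000, 15812500). Reduce a mod 151: (41, 1857).
General: a = 41 + 151t, b = 1857 - 173t.
a ≥ 0 ⇒ t ≥ 0; b ≥ 0 ⇒ t ≤ 10. So t ∈ [0, 10]: 11 solutions.

11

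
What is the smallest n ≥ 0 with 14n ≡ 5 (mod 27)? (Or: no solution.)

10

gcd(27, 14):
  27 = 1·14 + 13
  14 = 1·13 + 1
  13 = 13·1
so gcd(27, 14) = 1.
1 divides 5, so solutions exist.
Back-substitute for Bézout coefficients:
  1 = 14 - 1·13
  ... = 14·(2) + 27·(-1)
So 14·(2) ≡ 1 (mod 27); multiply by 5: n ≡ 10 (mod 27).
Smallest nonnegative: n = 10 mod 27 = 10.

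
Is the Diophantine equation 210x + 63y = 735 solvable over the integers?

gcd(210, 63) = 21  (210 = 3×63 + 21, 63 = 3×21).
21 divides 735, so integer solutions exist.

yes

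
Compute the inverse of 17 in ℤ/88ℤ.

gcd(88, 17) = 1.
By Bézout, 17*(-31) + 88*(6) = 1.
So 17*-31 ≡ 1 (mod 88), and -31 mod 88 = 57.

57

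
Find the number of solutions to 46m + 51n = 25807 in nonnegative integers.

11

gcd(51, 46) = 1.
By Bézout, 46×(10) + 51×(-9) = 1.
One solution: (10, 497).
General: m = 10 + 51t, n = 497 - 46t.
m ≥ 0 ⇒ t ≥ 0; n ≥ 0 ⇒ t ≤ 10. So t ∈ [0, 10]: 11 solutions.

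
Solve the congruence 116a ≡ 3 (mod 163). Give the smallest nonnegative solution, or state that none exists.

156

gcd(163, 116):
  163 = 1·116 + 47
  116 = 2·47 + 22
  47 = 2·22 + 3
  22 = 7·3 + 1
  3 = 3·1
so gcd(163, 116) = 1.
1 divides 3, so solutions exist.
Back-substitute for Bézout coefficients:
  1 = 22 - 7·3
  ... = 116·(52) + 163·(-37)
So 116·(52) ≡ 1 (mod 163); multiply by 3: a ≡ 156 (mod 163).
Smallest nonnegative: a = 156 mod 163 = 156.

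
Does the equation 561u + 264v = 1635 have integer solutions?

gcd(561, 264) = 33  (561 = 2×264 + 33, 264 = 8×33).
33 does not divide 1635 (remainder 18), so no integer solutions.

no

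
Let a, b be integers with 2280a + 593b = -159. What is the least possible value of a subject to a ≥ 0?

gcd(2280, 593):
  2280 = 3×593 + 501
  593 = 1×501 + 92
  501 = 5×92 + 41
  92 = 2×41 + 10
  41 = 4×10 + 1
  10 = 10×1
so gcd(2280, 593) = 1.
1 divides -159, so solutions exist.
Back-substitute for Bézout coefficients:
  1 = 41 - 4×10
  ... = 2280×(58) + 593×(-223)
Scale by -159/1 = -159: (a₀, b₀) = (-9222, 35457).
General solution: a = -9222 + 593t, b = 35457 - 2280t for integer t.
a ≥ 0: smallest is -9222 mod 593 = 266 (at t = 16), with b = -1023.

266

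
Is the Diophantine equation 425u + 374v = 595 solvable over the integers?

yes

gcd(425, 374) = 17  (425 = 1·374 + 51, 374 = 7·51 + 17, 51 = 3·17).
17 divides 595, so integer solutions exist.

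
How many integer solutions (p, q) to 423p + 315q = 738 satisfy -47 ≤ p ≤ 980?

gcd(423, 315) = 9.
By Bézout, 423*(3) + 315*(-4) = 9.
Particular solution: (1, 1).
General solution: p = 1 + 35t, q = 1 - 47t for integer t.
-47 ≤ 1 + 35t ≤ 980 gives t ∈ [-1, 27], which is 29 values.

29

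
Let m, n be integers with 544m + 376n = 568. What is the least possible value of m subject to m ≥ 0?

28

gcd(544, 376) = 8  (544 = 1·376 + 168, 376 = 2·168 + 40, 168 = 4·40 + 8, 40 = 5·8).
8 divides 568, so solutions exist.
Back-substituting, 544·(9) + 376·(-13) = 8.
Scale by 568/8 = 71: (m₀, n₀) = (639, -923).
General solution: m = 639 + 47t, n = -923 - 68t for integer t.
m ≥ 0: smallest is 639 mod 47 = 28 (at t = -13), with n = -39.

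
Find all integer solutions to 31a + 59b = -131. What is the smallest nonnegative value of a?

gcd(59, 31):
  59 = 1*31 + 28
  31 = 1*28 + 3
  28 = 9*3 + 1
  3 = 3*1
so gcd(59, 31) = 1.
1 divides -131, so solutions exist.
Back-substitute for Bézout coefficients:
  1 = 28 - 9*3
  ... = 31*(-19) + 59*(10)
Scale by -131/1 = -131: (a₀, b₀) = (2489, -1310).
General solution: a = 2489 + 59t, b = -1310 - 31t for integer t.
a ≥ 0: smallest is 2489 mod 59 = 11 (at t = -42), with b = -8.

11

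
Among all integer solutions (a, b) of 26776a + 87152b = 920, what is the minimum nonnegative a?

gcd(87152, 26776) = 8.
8 divides 920, so solutions exist.
By Bézout, 26776*(-1341) + 87152*(412) = 8.
Scale by 920/8 = 115: (a₀, b₀) = (-154215, 47380).
General solution: a = -154215 + 10894t, b = 47380 - 3347t for integer t.
a ≥ 0: smallest is -154215 mod 10894 = 9195 (at t = 15), with b = -2825.

9195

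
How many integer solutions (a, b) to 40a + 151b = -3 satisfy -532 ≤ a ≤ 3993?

30

gcd(151, 40) = 1.
By Bézout, 40×(34) + 151×(-9) = 1.
Particular solution: (49, -13).
General solution: a = 49 + 151t, b = -13 - 40t for integer t.
-532 ≤ 49 + 151t ≤ 3993 gives t ∈ [-3, 26], which is 30 values.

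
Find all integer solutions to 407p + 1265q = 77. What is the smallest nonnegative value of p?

gcd(1265, 407):
  1265 = 3×407 + 44
  407 = 9×44 + 11
  44 = 4×11
so gcd(1265, 407) = 11.
11 divides 77, so solutions exist.
Back-substitute for Bézout coefficients:
  11 = 407 - 9×44
  ... = 407×(28) + 1265×(-9)
Scale by 77/11 = 7: (p₀, q₀) = (196, -63).
General solution: p = 196 + 115t, q = -63 - 37t for integer t.
p ≥ 0: smallest is 196 mod 115 = 81 (at t = -1), with q = -26.

81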